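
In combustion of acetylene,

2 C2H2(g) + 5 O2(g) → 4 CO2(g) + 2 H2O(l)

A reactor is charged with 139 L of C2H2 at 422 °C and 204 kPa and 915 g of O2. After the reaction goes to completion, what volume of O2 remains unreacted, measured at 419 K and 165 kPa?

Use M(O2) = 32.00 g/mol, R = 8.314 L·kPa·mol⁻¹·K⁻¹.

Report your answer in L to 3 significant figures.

n(C2H2) = PV/RT = (204 × 139) / (8.314 × 695.15) = 4.906 mol
n(O2) = 915 / 32.00 = 28.59 mol
For 4.906 mol C2H2, stoichiometry requires (5/2) × 4.906 = 12.26 mol O2; 28.59 mol is available, so C2H2 is limiting.
n(O2) consumed = (5/2) × 4.906 = 12.26 mol; remaining = 28.59 − 12.26 = 16.33 mol
V(O2) = nRT/P = 16.33 × 8.314 × 419 / 165 = 344.8 L

345 L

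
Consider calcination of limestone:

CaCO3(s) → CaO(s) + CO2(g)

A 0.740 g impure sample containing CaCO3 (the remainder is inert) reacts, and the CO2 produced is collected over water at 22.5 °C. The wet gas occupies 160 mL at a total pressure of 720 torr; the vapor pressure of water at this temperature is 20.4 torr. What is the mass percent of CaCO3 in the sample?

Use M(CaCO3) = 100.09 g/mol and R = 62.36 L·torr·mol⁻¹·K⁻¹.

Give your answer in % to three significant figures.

82.1 %

P(CO2) = 720 − 20.4 = 699.6 torr
n(CO2) = PV/RT = (699.6 × 0.1600) / (62.36 × 295.65) = 0.006071 mol
n(CaCO3) = (1/1) × 0.006071 = 0.006071 mol
m(CaCO3) = 0.006071 × 100.09 = 0.6076 g
%CaCO3 = 0.6076 / 0.740 × 100 = 82.11%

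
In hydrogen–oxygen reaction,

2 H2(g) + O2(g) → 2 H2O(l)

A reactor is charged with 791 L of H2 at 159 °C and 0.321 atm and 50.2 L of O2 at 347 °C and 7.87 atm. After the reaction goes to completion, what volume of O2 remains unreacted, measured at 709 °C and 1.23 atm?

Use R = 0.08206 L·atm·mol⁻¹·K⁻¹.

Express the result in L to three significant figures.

274 L

n(H2) = PV/RT = (0.321 × 791) / (0.08206 × 432.15) = 7.160 mol
n(O2) = PV/RT = (7.87 × 50.2) / (0.08206 × 620.15) = 7.763 mol
For 7.160 mol H2, stoichiometry requires (1/2) × 7.160 = 3.580 mol O2; 7.763 mol is available, so H2 is limiting.
n(O2) consumed = (1/2) × 7.160 = 3.580 mol; remaining = 7.763 − 3.580 = 4.183 mol
V(O2) = nRT/P = 4.183 × 0.08206 × 982.15 / 1.23 = 274.1 L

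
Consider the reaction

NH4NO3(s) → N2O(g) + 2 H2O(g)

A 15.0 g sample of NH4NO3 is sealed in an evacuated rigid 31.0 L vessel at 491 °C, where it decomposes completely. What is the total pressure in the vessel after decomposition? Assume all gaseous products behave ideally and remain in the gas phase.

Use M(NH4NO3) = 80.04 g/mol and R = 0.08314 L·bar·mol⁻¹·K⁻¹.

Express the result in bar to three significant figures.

n(NH4NO3) = 15.0 / 80.04 = 0.1874 mol
n(gas produced) = (3/1) × 0.1874 = 0.5622 mol
P = nRT/V = 0.5622 × 0.08314 × 764.15 / 31.0 = 1.152 bar

1.15 bar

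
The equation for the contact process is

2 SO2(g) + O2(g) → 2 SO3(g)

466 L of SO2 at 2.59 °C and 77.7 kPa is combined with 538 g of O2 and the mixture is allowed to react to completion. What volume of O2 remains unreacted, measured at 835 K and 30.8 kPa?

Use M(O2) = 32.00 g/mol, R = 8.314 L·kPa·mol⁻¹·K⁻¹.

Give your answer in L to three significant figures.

2010 L

n(SO2) = PV/RT = (77.7 × 466) / (8.314 × 275.74) = 15.79 mol
n(O2) = 538 / 32.00 = 16.81 mol
For 15.79 mol SO2, stoichiometry requires (1/2) × 15.79 = 7.895 mol O2; 16.81 mol is available, so SO2 is limiting.
n(O2) consumed = (1/2) × 15.79 = 7.895 mol; remaining = 16.81 − 7.895 = 8.915 mol
V(O2) = nRT/P = 8.915 × 8.314 × 835 / 30.8 = 2009 L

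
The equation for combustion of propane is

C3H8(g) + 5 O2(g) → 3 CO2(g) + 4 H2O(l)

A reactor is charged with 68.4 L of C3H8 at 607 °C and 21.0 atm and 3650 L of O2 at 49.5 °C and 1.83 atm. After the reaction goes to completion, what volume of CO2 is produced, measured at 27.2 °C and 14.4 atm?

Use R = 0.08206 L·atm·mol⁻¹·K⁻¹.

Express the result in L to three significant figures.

102 L

n(C3H8) = PV/RT = (21.0 × 68.4) / (0.08206 × 880.15) = 19.89 mol
n(O2) = PV/RT = (1.83 × 3650) / (0.08206 × 322.65) = 252.3 mol
For 19.89 mol C3H8, stoichiometry requires (5/1) × 19.89 = 99.45 mol O2; 252.3 mol is available, so C3H8 is limiting.
n(CO2) = (3/1) × 19.89 = 59.67 mol
V(CO2) = nRT/P = 59.67 × 0.08206 × 300.35 / 14.4 = 102.1 L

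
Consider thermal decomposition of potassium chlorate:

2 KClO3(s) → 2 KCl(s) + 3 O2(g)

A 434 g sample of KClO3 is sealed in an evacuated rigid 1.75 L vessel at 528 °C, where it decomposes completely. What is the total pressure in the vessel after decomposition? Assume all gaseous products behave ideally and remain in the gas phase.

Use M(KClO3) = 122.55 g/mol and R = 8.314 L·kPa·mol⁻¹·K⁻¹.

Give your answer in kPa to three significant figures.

20200 kPa

n(KClO3) = 434 / 122.55 = 3.541 mol
n(gas produced) = (3/2) × 3.541 = 5.311 mol
P = nRT/V = 5.311 × 8.314 × 801.15 / 1.75 = 20210 kPa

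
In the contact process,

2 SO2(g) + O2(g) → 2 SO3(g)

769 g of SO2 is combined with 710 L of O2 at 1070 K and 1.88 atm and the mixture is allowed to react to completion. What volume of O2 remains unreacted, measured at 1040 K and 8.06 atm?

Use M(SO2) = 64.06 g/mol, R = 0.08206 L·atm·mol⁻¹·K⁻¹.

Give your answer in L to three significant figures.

97.4 L

n(SO2) = 769 / 64.06 = 12.00 mol
n(O2) = PV/RT = (1.88 × 710) / (0.08206 × 1070) = 15.20 mol
For 12.00 mol SO2, stoichiometry requires (1/2) × 12.00 = 6.000 mol O2; 15.20 mol is available, so SO2 is limiting.
n(O2) consumed = (1/2) × 12.00 = 6.000 mol; remaining = 15.20 − 6.000 = 9.200 mol
V(O2) = nRT/P = 9.200 × 0.08206 × 1040 / 8.06 = 97.41 L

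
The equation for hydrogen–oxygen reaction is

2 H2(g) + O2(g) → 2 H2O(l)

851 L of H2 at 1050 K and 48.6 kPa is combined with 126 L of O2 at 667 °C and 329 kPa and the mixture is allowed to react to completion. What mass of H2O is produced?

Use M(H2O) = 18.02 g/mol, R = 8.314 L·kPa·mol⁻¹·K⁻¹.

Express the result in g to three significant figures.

85.4 g

n(H2) = PV/RT = (48.6 × 851) / (8.314 × 1050) = 4.738 mol
n(O2) = PV/RT = (329 × 126) / (8.314 × 940.15) = 5.303 mol
For 4.738 mol H2, stoichiometry requires (1/2) × 4.738 = 2.369 mol O2; 5.303 mol is available, so H2 is limiting.
n(H2O) = (2/2) × 4.738 = 4.738 mol
m(H2O) = 4.738 × 18.02 = 85.38 g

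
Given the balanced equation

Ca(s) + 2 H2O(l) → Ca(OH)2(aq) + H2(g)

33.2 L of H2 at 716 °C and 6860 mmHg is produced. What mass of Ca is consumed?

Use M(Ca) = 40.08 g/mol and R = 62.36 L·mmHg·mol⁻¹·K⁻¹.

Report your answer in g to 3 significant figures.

148 g

n(H2) = PV/RT = (6860 × 33.2) / (62.36 × 989.15) = 3.692 mol
n(Ca) = (1/1) × 3.692 = 3.692 mol
m(Ca) = 3.692 × 40.08 = 148.0 g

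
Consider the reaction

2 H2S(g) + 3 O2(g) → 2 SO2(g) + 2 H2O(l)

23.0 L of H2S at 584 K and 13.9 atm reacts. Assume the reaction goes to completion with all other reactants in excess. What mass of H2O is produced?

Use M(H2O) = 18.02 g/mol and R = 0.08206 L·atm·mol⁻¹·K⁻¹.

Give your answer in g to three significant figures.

n(H2S) = PV/RT = (13.9 × 23.0) / (0.08206 × 584) = 6.671 mol
n(H2O) = (2/2) × 6.671 = 6.671 mol
m(H2O) = 6.671 × 18.02 = 120.2 g

120 g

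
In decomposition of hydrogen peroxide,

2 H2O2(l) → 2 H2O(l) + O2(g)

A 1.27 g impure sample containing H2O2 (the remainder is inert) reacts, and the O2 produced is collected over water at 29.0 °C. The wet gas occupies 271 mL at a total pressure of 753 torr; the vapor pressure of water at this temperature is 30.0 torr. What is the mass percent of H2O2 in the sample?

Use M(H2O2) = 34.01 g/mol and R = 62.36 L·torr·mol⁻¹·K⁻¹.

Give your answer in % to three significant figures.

55.7 %

P(O2) = 753 − 30.0 = 723.0 torr
n(O2) = PV/RT = (723.0 × 0.2710) / (62.36 × 302.15) = 0.01040 mol
n(H2O2) = (2/1) × 0.01040 = 0.02080 mol
m(H2O2) = 0.02080 × 34.01 = 0.7074 g
%H2O2 = 0.7074 / 1.27 × 100 = 55.70%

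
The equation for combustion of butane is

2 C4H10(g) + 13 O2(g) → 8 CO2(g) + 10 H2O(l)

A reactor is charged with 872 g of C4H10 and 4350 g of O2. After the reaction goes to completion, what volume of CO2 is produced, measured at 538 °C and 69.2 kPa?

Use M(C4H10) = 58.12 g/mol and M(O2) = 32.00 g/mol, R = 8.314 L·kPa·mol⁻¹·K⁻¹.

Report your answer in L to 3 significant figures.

n(C4H10) = 872 / 58.12 = 15.00 mol
n(O2) = 4350 / 32.00 = 135.9 mol
For 15.00 mol C4H10, stoichiometry requires (13/2) × 15.00 = 97.50 mol O2; 135.9 mol is available, so C4H10 is limiting.
n(CO2) = (8/2) × 15.00 = 60.00 mol
V(CO2) = nRT/P = 60.00 × 8.314 × 811.15 / 69.2 = 5847 L

5850 L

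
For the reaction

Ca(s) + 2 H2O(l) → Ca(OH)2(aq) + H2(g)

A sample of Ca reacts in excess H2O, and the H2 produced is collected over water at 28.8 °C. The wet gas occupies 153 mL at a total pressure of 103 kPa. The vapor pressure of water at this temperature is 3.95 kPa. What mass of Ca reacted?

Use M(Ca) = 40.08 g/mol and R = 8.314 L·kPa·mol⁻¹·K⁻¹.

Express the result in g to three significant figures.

P(H2) = 103 − 3.95 = 99.05 kPa
n(H2) = PV/RT = (99.05 × 0.1530) / (8.314 × 301.95) = 0.006037 mol
n(Ca) = (1/1) × 0.006037 = 0.006037 mol
m(Ca) = 0.006037 × 40.08 = 0.2420 g

0.242 g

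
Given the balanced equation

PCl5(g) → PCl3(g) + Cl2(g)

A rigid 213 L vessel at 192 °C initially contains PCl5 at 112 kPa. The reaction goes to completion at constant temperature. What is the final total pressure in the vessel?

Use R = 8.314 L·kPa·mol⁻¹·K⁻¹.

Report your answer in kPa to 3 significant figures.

224 kPa

Since T and V are fixed, P_final/P_initial = n_final/n_initial = 2/1.
P_final = (2/1) × 112 = 224.0 kPa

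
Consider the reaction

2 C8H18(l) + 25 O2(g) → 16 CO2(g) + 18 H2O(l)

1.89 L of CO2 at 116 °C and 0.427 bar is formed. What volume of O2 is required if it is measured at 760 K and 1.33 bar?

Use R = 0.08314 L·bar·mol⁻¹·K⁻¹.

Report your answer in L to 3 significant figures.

1.85 L

n(CO2) = PV/RT = (0.427 × 1.89) / (0.08314 × 389.15) = 0.02494 mol
n(O2) = (25/16) × 0.02494 = 0.03897 mol
V = nRT/P = 0.03897 × 0.08314 × 760 / 1.33 = 1.851 L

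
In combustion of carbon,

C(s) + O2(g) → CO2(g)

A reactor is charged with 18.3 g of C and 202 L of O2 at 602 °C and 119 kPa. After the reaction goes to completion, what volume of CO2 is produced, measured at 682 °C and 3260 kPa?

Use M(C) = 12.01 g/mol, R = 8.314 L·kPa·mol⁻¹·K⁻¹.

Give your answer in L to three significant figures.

n(C) = 18.3 / 12.01 = 1.524 mol
n(O2) = PV/RT = (119 × 202) / (8.314 × 875.15) = 3.304 mol
For 1.524 mol C, stoichiometry requires (1/1) × 1.524 = 1.524 mol O2; 3.304 mol is available, so C is limiting.
n(CO2) = (1/1) × 1.524 = 1.524 mol
V(CO2) = nRT/P = 1.524 × 8.314 × 955.15 / 3260 = 3.712 L

3.71 L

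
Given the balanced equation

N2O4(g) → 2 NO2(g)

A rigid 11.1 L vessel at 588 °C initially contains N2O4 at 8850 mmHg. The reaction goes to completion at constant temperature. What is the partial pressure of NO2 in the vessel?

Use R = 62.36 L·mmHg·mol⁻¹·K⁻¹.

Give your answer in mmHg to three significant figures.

n(N2O4)₀ = PV/RT = (8850 × 11.1) / (62.36 × 861.15) = 1.829 mol
n(NO2) = (2/1) × 1.829 = 3.658 mol
P(NO2) = nRT/V = 3.658 × 62.36 × 861.15 / 11.1 = 17700 mmHg

17700 mmHg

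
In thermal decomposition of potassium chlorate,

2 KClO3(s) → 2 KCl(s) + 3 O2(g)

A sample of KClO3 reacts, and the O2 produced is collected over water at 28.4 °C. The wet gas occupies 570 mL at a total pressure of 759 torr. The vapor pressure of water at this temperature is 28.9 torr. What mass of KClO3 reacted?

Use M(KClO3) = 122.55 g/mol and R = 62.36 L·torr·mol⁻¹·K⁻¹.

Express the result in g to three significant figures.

1.81 g

P(O2) = 759 − 28.9 = 730.1 torr
n(O2) = PV/RT = (730.1 × 0.5700) / (62.36 × 301.55) = 0.02213 mol
n(KClO3) = (2/3) × 0.02213 = 0.01475 mol
m(KClO3) = 0.01475 × 122.55 = 1.808 g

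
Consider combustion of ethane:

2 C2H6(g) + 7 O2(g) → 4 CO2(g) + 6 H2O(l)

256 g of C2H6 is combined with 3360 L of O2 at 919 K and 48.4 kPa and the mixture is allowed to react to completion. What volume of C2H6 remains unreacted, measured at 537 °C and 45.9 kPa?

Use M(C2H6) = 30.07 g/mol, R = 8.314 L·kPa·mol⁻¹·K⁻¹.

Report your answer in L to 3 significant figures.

n(C2H6) = 256 / 30.07 = 8.513 mol
n(O2) = PV/RT = (48.4 × 3360) / (8.314 × 919) = 21.28 mol
For 8.513 mol C2H6, stoichiometry requires (7/2) × 8.513 = 29.80 mol O2; 21.28 mol is available, so O2 is limiting.
n(C2H6) consumed = (2/7) × 21.28 = 6.080 mol; remaining = 8.513 − 6.080 = 2.433 mol
V(C2H6) = nRT/P = 2.433 × 8.314 × 810.15 / 45.9 = 357.0 L

357 L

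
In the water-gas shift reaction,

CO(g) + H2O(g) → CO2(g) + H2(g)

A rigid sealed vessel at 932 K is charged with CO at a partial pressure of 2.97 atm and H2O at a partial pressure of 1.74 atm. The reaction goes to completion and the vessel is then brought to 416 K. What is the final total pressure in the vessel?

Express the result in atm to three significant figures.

Because the vessel is rigid and T is held at 932 K, work the stoichiometry in partial pressures (P_i = n_iRT/V).
P(H2O) required for 2.97 atm of CO = (1/1) × 2.97 = 2.970 atm; available 1.74 atm, so H2O is limiting.
P(CO) remaining = 2.97 − (1/1) × 1.74 = 1.230 atm
P(gaseous products) = (1+1)/1 × 1.74 = 3.480 atm
P_total at 932 K = 1.230 + 3.480 = 4.710 atm
Scaling to 416 K: P = 4.710 × 416/932 = 2.102 atm

2.10 atm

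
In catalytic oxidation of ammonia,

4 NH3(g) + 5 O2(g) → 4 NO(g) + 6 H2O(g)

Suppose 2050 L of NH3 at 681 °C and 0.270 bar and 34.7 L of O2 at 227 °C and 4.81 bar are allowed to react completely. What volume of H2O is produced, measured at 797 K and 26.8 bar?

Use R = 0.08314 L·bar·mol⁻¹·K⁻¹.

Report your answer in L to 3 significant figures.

n(NH3) = PV/RT = (0.270 × 2050) / (0.08314 × 954.15) = 6.977 mol
n(O2) = PV/RT = (4.81 × 34.7) / (0.08314 × 500.15) = 4.014 mol
For 6.977 mol NH3, stoichiometry requires (5/4) × 6.977 = 8.721 mol O2; 4.014 mol is available, so O2 is limiting.
n(H2O) = (6/5) × 4.014 = 4.817 mol
V(H2O) = nRT/P = 4.817 × 0.08314 × 797 / 26.8 = 11.91 L

11.9 L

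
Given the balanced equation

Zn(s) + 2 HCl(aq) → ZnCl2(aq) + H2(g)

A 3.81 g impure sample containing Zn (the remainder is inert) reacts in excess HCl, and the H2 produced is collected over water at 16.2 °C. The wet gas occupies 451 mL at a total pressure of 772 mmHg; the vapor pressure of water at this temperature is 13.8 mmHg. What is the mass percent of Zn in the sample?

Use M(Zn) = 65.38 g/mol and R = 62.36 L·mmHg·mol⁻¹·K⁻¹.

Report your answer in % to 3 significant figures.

P(H2) = 772 − 13.8 = 758.2 mmHg
n(H2) = PV/RT = (758.2 × 0.4510) / (62.36 × 289.35) = 0.01895 mol
n(Zn) = (1/1) × 0.01895 = 0.01895 mol
m(Zn) = 0.01895 × 65.38 = 1.239 g
%Zn = 1.239 / 3.81 × 100 = 32.52%

32.5 %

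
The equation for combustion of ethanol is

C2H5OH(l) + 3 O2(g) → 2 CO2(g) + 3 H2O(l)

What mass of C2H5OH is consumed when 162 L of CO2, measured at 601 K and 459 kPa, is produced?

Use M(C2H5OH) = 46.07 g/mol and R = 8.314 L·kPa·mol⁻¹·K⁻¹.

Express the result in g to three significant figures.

n(CO2) = PV/RT = (459 × 162) / (8.314 × 601) = 14.88 mol
n(C2H5OH) = (1/2) × 14.88 = 7.440 mol
m(C2H5OH) = 7.440 × 46.07 = 342.8 g

343 g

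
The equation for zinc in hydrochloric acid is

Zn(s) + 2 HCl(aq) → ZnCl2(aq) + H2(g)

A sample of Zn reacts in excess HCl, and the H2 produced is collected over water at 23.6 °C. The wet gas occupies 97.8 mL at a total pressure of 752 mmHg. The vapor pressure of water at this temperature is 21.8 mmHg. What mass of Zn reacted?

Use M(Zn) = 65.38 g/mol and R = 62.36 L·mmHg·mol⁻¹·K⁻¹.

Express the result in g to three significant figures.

0.252 g

P(H2) = 752 − 21.8 = 730.2 mmHg
n(H2) = PV/RT = (730.2 × 0.09780) / (62.36 × 296.75) = 0.003859 mol
n(Zn) = (1/1) × 0.003859 = 0.003859 mol
m(Zn) = 0.003859 × 65.38 = 0.2523 g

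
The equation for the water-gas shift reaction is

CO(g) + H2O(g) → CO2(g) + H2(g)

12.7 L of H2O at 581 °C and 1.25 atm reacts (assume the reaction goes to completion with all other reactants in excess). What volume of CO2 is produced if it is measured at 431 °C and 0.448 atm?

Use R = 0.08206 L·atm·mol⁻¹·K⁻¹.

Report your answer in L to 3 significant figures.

n(H2O) = PV/RT = (1.25 × 12.7) / (0.08206 × 854.15) = 0.2265 mol
n(CO2) = (1/1) × 0.2265 = 0.2265 mol
V = nRT/P = 0.2265 × 0.08206 × 704.15 / 0.448 = 29.21 L

29.2 L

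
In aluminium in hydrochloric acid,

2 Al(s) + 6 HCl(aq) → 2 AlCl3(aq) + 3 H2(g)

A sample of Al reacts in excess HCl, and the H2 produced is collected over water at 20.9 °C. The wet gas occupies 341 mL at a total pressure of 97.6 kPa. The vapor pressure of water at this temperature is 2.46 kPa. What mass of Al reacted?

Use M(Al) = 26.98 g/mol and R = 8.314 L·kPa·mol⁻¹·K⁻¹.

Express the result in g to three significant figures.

0.239 g

P(H2) = 97.6 − 2.46 = 95.14 kPa
n(H2) = PV/RT = (95.14 × 0.3410) / (8.314 × 294.05) = 0.01327 mol
n(Al) = (2/3) × 0.01327 = 0.008847 mol
m(Al) = 0.008847 × 26.98 = 0.2387 g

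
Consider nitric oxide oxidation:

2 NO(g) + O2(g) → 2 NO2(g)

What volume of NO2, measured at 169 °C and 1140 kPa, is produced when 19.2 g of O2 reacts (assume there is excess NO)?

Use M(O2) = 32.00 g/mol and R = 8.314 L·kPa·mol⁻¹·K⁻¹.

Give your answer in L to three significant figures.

n(O2) = 19.20 / 32.00 = 0.6000 mol
n(NO2) = (2/1) × 0.6000 = 1.200 mol
V = nRT/P = 1.200 × 8.314 × 442.15 / 1140 = 3.870 L

3.87 L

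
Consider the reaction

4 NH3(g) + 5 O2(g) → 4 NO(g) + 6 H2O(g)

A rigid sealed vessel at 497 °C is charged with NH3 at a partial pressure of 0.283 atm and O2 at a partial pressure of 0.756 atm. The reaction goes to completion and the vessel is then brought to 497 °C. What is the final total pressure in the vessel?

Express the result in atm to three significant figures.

With V and T fixed, P_i ∝ n_i, so the mole ratios apply directly to partial pressures at 497 °C.
P(O2) required for 0.283 atm of NH3 = (5/4) × 0.283 = 0.3537 atm; available 0.756 atm, so NH3 is limiting.
P(O2) remaining = 0.756 − (5/4) × 0.283 = 0.4023 atm
P(gaseous products) = (4+6)/4 × 0.283 = 0.7075 atm
P_total at 497 °C = 0.4023 + 0.7075 = 1.110 atm
Scaling to 497 °C: P = 1.110 × 770.15/770.15 = 1.110 atm

1.11 atm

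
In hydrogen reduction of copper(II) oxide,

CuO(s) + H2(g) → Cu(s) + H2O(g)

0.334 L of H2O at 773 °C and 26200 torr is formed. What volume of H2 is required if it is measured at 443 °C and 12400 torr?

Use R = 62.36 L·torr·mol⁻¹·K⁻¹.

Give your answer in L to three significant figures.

0.483 L

n(H2O) = PV/RT = (26200 × 0.334) / (62.36 × 1046.15) = 0.1341 mol
n(H2) = (1/1) × 0.1341 = 0.1341 mol
V = nRT/P = 0.1341 × 62.36 × 716.15 / 12400 = 0.4830 L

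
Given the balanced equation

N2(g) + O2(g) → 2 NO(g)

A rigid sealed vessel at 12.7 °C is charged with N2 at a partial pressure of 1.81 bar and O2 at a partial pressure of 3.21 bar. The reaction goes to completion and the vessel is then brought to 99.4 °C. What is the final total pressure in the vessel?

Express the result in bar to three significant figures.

With V and T fixed, P_i ∝ n_i, so the mole ratios apply directly to partial pressures at 12.7 °C.
P(O2) required for 1.81 bar of N2 = (1/1) × 1.81 = 1.810 bar; available 3.21 bar, so N2 is limiting.
P(O2) remaining = 3.21 − (1/1) × 1.81 = 1.400 bar
P(gaseous products) = (2)/1 × 1.81 = 3.620 bar
P_total at 12.7 °C = 1.400 + 3.620 = 5.020 bar
Scaling to 99.4 °C: P = 5.020 × 372.55/285.85 = 6.543 bar

6.54 bar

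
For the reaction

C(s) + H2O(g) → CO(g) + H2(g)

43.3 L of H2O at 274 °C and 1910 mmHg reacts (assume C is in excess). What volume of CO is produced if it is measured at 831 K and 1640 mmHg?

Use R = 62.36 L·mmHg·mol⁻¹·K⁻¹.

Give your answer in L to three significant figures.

n(H2O) = PV/RT = (1910 × 43.3) / (62.36 × 547.15) = 2.424 mol
n(CO) = (1/1) × 2.424 = 2.424 mol
V = nRT/P = 2.424 × 62.36 × 831 / 1640 = 76.59 L

76.6 L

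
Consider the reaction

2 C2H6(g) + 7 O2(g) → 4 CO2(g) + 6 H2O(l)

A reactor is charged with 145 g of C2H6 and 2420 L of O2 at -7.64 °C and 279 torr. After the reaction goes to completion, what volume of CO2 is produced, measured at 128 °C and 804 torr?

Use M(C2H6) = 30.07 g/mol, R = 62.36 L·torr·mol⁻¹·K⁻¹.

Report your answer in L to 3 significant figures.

300 L

n(C2H6) = 145 / 30.07 = 4.822 mol
n(O2) = PV/RT = (279 × 2420) / (62.36 × 265.51) = 40.78 mol
For 4.822 mol C2H6, stoichiometry requires (7/2) × 4.822 = 16.88 mol O2; 40.78 mol is available, so C2H6 is limiting.
n(CO2) = (4/2) × 4.822 = 9.644 mol
V(CO2) = nRT/P = 9.644 × 62.36 × 401.15 / 804 = 300.1 L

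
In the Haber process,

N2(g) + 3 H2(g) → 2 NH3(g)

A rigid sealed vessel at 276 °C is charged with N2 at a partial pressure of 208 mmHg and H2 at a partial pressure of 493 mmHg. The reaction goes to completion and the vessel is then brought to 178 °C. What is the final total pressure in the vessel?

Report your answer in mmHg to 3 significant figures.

At constant V, partial pressures at 276 °C are proportional to moles, so apply stoichiometry directly to pressures.
P(H2) required for 208 mmHg of N2 = (3/1) × 208 = 624.0 mmHg; available 493 mmHg, so H2 is limiting.
P(N2) remaining = 208 − (1/3) × 493 = 43.67 mmHg
P(gaseous products) = (2)/3 × 493 = 328.7 mmHg
P_total at 276 °C = 43.67 + 328.7 = 372.4 mmHg
Scaling to 178 °C: P = 372.4 × 451.15/549.15 = 305.9 mmHg

306 mmHg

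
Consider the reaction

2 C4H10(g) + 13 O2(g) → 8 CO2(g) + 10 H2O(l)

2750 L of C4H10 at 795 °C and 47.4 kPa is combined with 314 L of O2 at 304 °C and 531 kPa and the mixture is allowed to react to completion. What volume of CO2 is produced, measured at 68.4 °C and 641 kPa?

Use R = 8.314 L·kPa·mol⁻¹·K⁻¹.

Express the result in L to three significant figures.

94.7 L

n(C4H10) = PV/RT = (47.4 × 2750) / (8.314 × 1068.15) = 14.68 mol
n(O2) = PV/RT = (531 × 314) / (8.314 × 577.15) = 34.75 mol
For 14.68 mol C4H10, stoichiometry requires (13/2) × 14.68 = 95.42 mol O2; 34.75 mol is available, so O2 is limiting.
n(CO2) = (8/13) × 34.75 = 21.38 mol
V(CO2) = nRT/P = 21.38 × 8.314 × 341.55 / 641 = 94.71 L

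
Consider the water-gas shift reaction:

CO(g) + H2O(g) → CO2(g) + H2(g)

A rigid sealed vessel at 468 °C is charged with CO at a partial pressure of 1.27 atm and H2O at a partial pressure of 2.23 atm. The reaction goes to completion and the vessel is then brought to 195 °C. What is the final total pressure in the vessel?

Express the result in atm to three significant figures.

With V and T fixed, P_i ∝ n_i, so the mole ratios apply directly to partial pressures at 468 °C.
P(H2O) required for 1.27 atm of CO = (1/1) × 1.27 = 1.270 atm; available 2.23 atm, so CO is limiting.
P(H2O) remaining = 2.23 − (1/1) × 1.27 = 0.9600 atm
P(gaseous products) = (1+1)/1 × 1.27 = 2.540 atm
P_total at 468 °C = 0.9600 + 2.540 = 3.500 atm
Scaling to 195 °C: P = 3.500 × 468.15/741.15 = 2.211 atm

2.21 atm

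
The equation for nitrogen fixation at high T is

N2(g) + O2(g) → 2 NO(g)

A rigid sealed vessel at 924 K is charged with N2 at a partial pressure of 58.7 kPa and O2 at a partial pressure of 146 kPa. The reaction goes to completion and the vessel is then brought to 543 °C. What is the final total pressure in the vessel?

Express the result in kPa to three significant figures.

181 kPa

At constant V, partial pressures at 924 K are proportional to moles, so apply stoichiometry directly to pressures.
P(O2) required for 58.7 kPa of N2 = (1/1) × 58.7 = 58.70 kPa; available 146 kPa, so N2 is limiting.
P(O2) remaining = 146 − (1/1) × 58.7 = 87.30 kPa
P(gaseous products) = (2)/1 × 58.7 = 117.4 kPa
P_total at 924 K = 87.30 + 117.4 = 204.7 kPa
Scaling to 543 °C: P = 204.7 × 816.15/924 = 180.8 kPa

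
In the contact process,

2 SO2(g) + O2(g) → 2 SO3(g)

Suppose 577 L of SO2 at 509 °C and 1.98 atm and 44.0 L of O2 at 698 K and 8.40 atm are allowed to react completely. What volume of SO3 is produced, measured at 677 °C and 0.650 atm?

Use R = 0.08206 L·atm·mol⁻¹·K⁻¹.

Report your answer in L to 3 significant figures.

n(SO2) = PV/RT = (1.98 × 577) / (0.08206 × 782.15) = 17.80 mol
n(O2) = PV/RT = (8.40 × 44.0) / (0.08206 × 698) = 6.453 mol
For 17.80 mol SO2, stoichiometry requires (1/2) × 17.80 = 8.900 mol O2; 6.453 mol is available, so O2 is limiting.
n(SO3) = (2/1) × 6.453 = 12.91 mol
V(SO3) = nRT/P = 12.91 × 0.08206 × 950.15 / 0.650 = 1549 L

1550 L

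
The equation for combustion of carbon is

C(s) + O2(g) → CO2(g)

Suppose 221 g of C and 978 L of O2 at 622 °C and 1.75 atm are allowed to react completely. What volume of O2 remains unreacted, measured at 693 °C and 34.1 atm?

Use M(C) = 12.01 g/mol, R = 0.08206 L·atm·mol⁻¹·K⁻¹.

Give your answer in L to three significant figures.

11.4 L

n(C) = 221 / 12.01 = 18.40 mol
n(O2) = PV/RT = (1.75 × 978) / (0.08206 × 895.15) = 23.30 mol
For 18.40 mol C, stoichiometry requires (1/1) × 18.40 = 18.40 mol O2; 23.30 mol is available, so C is limiting.
n(O2) consumed = (1/1) × 18.40 = 18.40 mol; remaining = 23.30 − 18.40 = 4.900 mol
V(O2) = nRT/P = 4.900 × 0.08206 × 966.15 / 34.1 = 11.39 L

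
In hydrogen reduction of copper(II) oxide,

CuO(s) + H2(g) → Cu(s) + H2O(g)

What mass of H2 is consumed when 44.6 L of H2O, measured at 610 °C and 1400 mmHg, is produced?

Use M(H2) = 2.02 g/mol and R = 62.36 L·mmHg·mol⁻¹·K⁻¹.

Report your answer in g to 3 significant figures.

2.29 g

n(H2O) = PV/RT = (1400 × 44.6) / (62.36 × 883.15) = 1.134 mol
n(H2) = (1/1) × 1.134 = 1.134 mol
m(H2) = 1.134 × 2.02 = 2.291 g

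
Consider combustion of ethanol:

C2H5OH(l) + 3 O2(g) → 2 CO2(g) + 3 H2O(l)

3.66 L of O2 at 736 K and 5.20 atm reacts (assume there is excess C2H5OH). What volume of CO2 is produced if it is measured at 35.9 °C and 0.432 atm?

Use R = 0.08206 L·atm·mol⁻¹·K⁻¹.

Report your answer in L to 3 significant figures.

n(O2) = PV/RT = (5.20 × 3.66) / (0.08206 × 736) = 0.3151 mol
n(CO2) = (2/3) × 0.3151 = 0.2101 mol
V = nRT/P = 0.2101 × 0.08206 × 309.05 / 0.432 = 12.33 L

12.3 L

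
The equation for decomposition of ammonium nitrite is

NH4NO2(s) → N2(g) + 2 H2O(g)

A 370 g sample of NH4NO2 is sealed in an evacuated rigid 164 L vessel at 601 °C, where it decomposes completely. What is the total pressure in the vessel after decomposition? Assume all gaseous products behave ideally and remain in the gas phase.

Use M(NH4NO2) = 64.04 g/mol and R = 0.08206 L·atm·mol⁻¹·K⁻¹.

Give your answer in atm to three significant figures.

n(NH4NO2) = 370 / 64.04 = 5.778 mol
n(gas produced) = (3/1) × 5.778 = 17.33 mol
P = nRT/V = 17.33 × 0.08206 × 874.15 / 164 = 7.580 atm

7.58 atm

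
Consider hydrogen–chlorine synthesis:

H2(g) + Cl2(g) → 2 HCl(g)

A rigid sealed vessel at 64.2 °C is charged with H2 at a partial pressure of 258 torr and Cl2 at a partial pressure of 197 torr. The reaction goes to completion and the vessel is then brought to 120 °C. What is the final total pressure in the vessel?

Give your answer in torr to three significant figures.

530 torr

With V and T fixed, P_i ∝ n_i, so the mole ratios apply directly to partial pressures at 64.2 °C.
P(Cl2) required for 258 torr of H2 = (1/1) × 258 = 258.0 torr; available 197 torr, so Cl2 is limiting.
P(H2) remaining = 258 − (1/1) × 197 = 61.00 torr
P(gaseous products) = (2)/1 × 197 = 394.0 torr
P_total at 64.2 °C = 61.00 + 394.0 = 455.0 torr
Scaling to 120 °C: P = 455.0 × 393.15/337.35 = 530.3 torr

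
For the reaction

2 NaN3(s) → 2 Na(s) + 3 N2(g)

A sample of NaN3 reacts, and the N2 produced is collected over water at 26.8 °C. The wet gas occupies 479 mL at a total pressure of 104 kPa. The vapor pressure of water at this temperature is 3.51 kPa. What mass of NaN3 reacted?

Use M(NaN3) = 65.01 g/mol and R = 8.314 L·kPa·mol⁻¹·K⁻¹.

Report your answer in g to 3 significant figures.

P(N2) = 104 − 3.51 = 100.5 kPa
n(N2) = PV/RT = (100.5 × 0.4790) / (8.314 × 299.95) = 0.01930 mol
n(NaN3) = (2/3) × 0.01930 = 0.01287 mol
m(NaN3) = 0.01287 × 65.01 = 0.8367 g

0.837 g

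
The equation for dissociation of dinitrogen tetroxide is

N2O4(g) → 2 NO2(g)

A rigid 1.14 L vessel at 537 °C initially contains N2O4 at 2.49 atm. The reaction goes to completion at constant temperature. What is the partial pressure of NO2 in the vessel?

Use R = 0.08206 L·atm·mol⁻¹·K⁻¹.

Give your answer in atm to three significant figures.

n(N2O4)₀ = PV/RT = (2.49 × 1.14) / (0.08206 × 810.15) = 0.04270 mol
n(NO2) = (2/1) × 0.04270 = 0.08540 mol
P(NO2) = nRT/V = 0.08540 × 0.08206 × 810.15 / 1.14 = 4.980 atm

4.98 atm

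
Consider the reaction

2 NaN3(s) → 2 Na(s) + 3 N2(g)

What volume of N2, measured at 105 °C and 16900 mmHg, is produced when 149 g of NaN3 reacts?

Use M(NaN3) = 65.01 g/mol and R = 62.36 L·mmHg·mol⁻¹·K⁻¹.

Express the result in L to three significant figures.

n(NaN3) = 149.0 / 65.01 = 2.292 mol
n(N2) = (3/2) × 2.292 = 3.438 mol
V = nRT/P = 3.438 × 62.36 × 378.15 / 16900 = 4.797 L

4.80 L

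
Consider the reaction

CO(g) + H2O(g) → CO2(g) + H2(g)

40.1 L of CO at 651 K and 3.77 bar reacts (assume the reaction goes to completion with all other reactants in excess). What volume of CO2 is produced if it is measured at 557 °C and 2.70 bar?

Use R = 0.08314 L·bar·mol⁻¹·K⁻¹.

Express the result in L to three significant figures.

n(CO) = PV/RT = (3.77 × 40.1) / (0.08314 × 651) = 2.793 mol
n(CO2) = (1/1) × 2.793 = 2.793 mol
V = nRT/P = 2.793 × 0.08314 × 830.15 / 2.70 = 71.40 L

71.4 L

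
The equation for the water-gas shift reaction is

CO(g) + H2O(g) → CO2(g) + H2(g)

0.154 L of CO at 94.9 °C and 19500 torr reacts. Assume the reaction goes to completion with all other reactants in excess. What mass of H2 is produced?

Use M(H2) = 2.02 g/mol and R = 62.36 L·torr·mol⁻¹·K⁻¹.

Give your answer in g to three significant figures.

n(CO) = PV/RT = (19500 × 0.154) / (62.36 × 368.05) = 0.1308 mol
n(H2) = (1/1) × 0.1308 = 0.1308 mol
m(H2) = 0.1308 × 2.02 = 0.2642 g

0.264 g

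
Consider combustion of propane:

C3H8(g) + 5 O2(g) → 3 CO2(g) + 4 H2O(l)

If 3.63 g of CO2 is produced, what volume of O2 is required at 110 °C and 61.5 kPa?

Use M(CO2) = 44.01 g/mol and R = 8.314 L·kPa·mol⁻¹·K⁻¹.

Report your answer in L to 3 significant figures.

7.12 L

n(CO2) = 3.630 / 44.01 = 0.08248 mol
n(O2) = (5/3) × 0.08248 = 0.1375 mol
V = nRT/P = 0.1375 × 8.314 × 383.15 / 61.5 = 7.122 L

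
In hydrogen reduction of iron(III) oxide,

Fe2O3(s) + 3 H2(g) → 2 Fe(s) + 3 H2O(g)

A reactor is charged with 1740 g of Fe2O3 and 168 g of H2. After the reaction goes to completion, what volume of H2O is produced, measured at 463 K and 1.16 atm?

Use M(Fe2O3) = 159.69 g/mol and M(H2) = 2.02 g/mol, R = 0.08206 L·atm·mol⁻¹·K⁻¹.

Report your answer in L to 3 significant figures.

1070 L

n(Fe2O3) = 1740 / 159.69 = 10.90 mol
n(H2) = 168 / 2.02 = 83.17 mol
For 10.90 mol Fe2O3, stoichiometry requires (3/1) × 10.90 = 32.70 mol H2; 83.17 mol is available, so Fe2O3 is limiting.
n(H2O) = (3/1) × 10.90 = 32.70 mol
V(H2O) = nRT/P = 32.70 × 0.08206 × 463 / 1.16 = 1071 L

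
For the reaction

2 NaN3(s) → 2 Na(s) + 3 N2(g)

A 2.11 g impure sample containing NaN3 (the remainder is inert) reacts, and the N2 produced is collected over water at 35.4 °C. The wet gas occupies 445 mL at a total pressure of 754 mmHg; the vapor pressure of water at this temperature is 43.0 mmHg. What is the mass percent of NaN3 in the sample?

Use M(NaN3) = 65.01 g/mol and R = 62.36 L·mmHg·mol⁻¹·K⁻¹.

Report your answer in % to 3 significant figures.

33.8 %

P(N2) = 754 − 43.0 = 711.0 mmHg
n(N2) = PV/RT = (711.0 × 0.4450) / (62.36 × 308.55) = 0.01644 mol
n(NaN3) = (2/3) × 0.01644 = 0.01096 mol
m(NaN3) = 0.01096 × 65.01 = 0.7125 g
%NaN3 = 0.7125 / 2.11 × 100 = 33.77%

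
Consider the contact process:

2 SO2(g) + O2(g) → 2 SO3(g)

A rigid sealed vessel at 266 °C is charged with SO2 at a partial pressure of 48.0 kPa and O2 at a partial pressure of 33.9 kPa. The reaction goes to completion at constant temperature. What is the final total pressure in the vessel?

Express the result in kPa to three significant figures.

57.9 kPa

At constant V, partial pressures at 266 °C are proportional to moles, so apply stoichiometry directly to pressures.
P(O2) required for 48.0 kPa of SO2 = (1/2) × 48.0 = 24.00 kPa; available 33.9 kPa, so SO2 is limiting.
P(O2) remaining = 33.9 − (1/2) × 48.0 = 9.900 kPa
P(gaseous products) = (2)/2 × 48.0 = 48.00 kPa
P_total at 266 °C = 9.900 + 48.00 = 57.90 kPa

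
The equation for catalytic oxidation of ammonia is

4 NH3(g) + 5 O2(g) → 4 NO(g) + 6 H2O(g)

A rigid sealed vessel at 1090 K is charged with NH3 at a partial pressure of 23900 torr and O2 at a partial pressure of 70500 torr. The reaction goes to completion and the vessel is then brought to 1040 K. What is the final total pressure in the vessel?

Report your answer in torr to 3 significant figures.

95800 torr

At constant V, partial pressures at 1090 K are proportional to moles, so apply stoichiometry directly to pressures.
P(O2) required for 23900 torr of NH3 = (5/4) × 23900 = 29880 torr; available 70500 torr, so NH3 is limiting.
P(O2) remaining = 70500 − (5/4) × 23900 = 40620 torr
P(gaseous products) = (4+6)/4 × 23900 = 59750 torr
P_total at 1090 K = 40620 + 59750 = 100400 torr
Scaling to 1040 K: P = 100400 × 1040/1090 = 95790 torr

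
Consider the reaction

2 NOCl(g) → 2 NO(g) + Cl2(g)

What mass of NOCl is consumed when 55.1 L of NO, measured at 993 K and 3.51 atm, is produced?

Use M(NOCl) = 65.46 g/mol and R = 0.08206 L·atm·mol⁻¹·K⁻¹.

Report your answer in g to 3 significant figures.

155 g

n(NO) = PV/RT = (3.51 × 55.1) / (0.08206 × 993) = 2.373 mol
n(NOCl) = (2/2) × 2.373 = 2.373 mol
m(NOCl) = 2.373 × 65.46 = 155.3 g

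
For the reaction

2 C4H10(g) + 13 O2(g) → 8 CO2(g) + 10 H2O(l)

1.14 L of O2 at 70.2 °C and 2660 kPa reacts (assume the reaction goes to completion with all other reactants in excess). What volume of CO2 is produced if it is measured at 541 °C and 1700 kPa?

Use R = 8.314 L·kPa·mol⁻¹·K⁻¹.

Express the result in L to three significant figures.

n(O2) = PV/RT = (2660 × 1.14) / (8.314 × 343.35) = 1.062 mol
n(CO2) = (8/13) × 1.062 = 0.6535 mol
V = nRT/P = 0.6535 × 8.314 × 814.15 / 1700 = 2.602 L

2.60 L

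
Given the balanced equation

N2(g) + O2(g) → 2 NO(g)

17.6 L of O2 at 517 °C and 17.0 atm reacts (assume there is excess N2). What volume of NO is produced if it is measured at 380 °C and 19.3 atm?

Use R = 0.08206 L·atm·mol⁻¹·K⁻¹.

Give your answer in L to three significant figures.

n(O2) = PV/RT = (17.0 × 17.6) / (0.08206 × 790.15) = 4.614 mol
n(NO) = (2/1) × 4.614 = 9.228 mol
V = nRT/P = 9.228 × 0.08206 × 653.15 / 19.3 = 25.63 L

25.6 L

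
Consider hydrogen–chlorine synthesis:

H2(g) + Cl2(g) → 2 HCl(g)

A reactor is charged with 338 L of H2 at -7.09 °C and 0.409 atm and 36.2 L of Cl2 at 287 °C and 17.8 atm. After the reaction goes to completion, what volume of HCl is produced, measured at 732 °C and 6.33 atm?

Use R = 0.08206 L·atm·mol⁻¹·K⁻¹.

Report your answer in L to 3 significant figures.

n(H2) = PV/RT = (0.409 × 338) / (0.08206 × 266.06) = 6.332 mol
n(Cl2) = PV/RT = (17.8 × 36.2) / (0.08206 × 560.15) = 14.02 mol
For 6.332 mol H2, stoichiometry requires (1/1) × 6.332 = 6.332 mol Cl2; 14.02 mol is available, so H2 is limiting.
n(HCl) = (2/1) × 6.332 = 12.66 mol
V(HCl) = nRT/P = 12.66 × 0.08206 × 1005.15 / 6.33 = 165.0 L

165 L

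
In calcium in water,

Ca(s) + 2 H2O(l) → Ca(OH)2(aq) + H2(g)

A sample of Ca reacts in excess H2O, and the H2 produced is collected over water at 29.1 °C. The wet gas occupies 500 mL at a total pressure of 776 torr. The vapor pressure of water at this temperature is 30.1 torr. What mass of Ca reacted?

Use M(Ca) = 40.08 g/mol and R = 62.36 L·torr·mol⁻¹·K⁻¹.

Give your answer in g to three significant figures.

P(H2) = 776 − 30.1 = 745.9 torr
n(H2) = PV/RT = (745.9 × 0.5000) / (62.36 × 302.25) = 0.01979 mol
n(Ca) = (1/1) × 0.01979 = 0.01979 mol
m(Ca) = 0.01979 × 40.08 = 0.7932 g

0.793 g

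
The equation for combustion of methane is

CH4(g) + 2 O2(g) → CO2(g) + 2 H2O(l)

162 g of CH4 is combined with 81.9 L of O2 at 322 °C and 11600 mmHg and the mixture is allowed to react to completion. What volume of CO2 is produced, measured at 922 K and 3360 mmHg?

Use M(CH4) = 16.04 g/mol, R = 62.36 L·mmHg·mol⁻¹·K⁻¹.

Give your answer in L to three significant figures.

n(CH4) = 162 / 16.04 = 10.10 mol
n(O2) = PV/RT = (11600 × 81.9) / (62.36 × 595.15) = 25.60 mol
For 10.10 mol CH4, stoichiometry requires (2/1) × 10.10 = 20.20 mol O2; 25.60 mol is available, so CH4 is limiting.
n(CO2) = (1/1) × 10.10 = 10.10 mol
V(CO2) = nRT/P = 10.10 × 62.36 × 922 / 3360 = 172.8 L

173 L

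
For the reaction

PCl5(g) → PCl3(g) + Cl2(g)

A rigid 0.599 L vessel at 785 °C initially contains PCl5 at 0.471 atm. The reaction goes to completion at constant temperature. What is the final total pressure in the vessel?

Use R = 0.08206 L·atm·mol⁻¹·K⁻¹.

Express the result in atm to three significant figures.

At constant T and V, P ∝ n(gas): 1 mol gas → 2 mol gas.
P_final = (2/1) × 0.471 = 0.9420 atm

0.942 atm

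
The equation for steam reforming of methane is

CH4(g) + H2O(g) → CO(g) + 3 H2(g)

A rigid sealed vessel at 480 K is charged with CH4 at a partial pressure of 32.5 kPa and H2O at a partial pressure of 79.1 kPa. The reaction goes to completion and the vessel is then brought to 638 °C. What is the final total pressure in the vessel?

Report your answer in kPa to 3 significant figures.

With V and T fixed, P_i ∝ n_i, so the mole ratios apply directly to partial pressures at 480 K.
P(H2O) required for 32.5 kPa of CH4 = (1/1) × 32.5 = 32.50 kPa; available 79.1 kPa, so CH4 is limiting.
P(H2O) remaining = 79.1 − (1/1) × 32.5 = 46.60 kPa
P(gaseous products) = (1+3)/1 × 32.5 = 130.0 kPa
P_total at 480 K = 46.60 + 130.0 = 176.6 kPa
Scaling to 638 °C: P = 176.6 × 911.15/480 = 335.2 kPa

335 kPa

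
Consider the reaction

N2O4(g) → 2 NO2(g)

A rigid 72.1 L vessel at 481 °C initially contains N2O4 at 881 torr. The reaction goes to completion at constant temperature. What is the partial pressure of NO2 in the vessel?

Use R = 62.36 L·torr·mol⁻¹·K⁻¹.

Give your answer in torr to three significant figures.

n(N2O4)₀ = PV/RT = (881 × 72.1) / (62.36 × 754.15) = 1.351 mol
n(NO2) = (2/1) × 1.351 = 2.702 mol
P(NO2) = nRT/V = 2.702 × 62.36 × 754.15 / 72.1 = 1762 torr

1760 torr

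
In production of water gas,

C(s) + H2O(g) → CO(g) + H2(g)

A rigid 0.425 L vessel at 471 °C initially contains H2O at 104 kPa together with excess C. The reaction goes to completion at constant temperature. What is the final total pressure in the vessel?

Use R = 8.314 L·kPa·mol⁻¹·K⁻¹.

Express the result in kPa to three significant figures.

At constant T and V, P ∝ n(gas): 1 mol gas → 2 mol gas.
P_final = (2/1) × 104 = 208.0 kPa

208 kPa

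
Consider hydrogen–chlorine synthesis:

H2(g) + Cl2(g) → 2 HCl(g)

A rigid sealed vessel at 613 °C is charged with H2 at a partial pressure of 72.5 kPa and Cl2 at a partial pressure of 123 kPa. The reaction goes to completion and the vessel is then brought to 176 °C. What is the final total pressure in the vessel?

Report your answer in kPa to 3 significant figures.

Because the vessel is rigid and T is held at 613 °C, work the stoichiometry in partial pressures (P_i = n_iRT/V).
P(Cl2) required for 72.5 kPa of H2 = (1/1) × 72.5 = 72.50 kPa; available 123 kPa, so H2 is limiting.
P(Cl2) remaining = 123 − (1/1) × 72.5 = 50.50 kPa
P(gaseous products) = (2)/1 × 72.5 = 145.0 kPa
P_total at 613 °C = 50.50 + 145.0 = 195.5 kPa
Scaling to 176 °C: P = 195.5 × 449.15/886.15 = 99.09 kPa

99.1 kPa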